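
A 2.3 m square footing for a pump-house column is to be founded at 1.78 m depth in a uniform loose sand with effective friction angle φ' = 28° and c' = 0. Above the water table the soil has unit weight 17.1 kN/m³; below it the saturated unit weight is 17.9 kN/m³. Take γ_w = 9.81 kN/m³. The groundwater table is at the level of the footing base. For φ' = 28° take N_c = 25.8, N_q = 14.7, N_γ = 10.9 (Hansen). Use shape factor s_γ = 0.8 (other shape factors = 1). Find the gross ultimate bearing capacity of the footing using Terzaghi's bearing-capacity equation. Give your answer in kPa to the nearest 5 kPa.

q_ult ≈ 530 kPa

q = γ·D_f = 17.1 × 1.78 = 30.438 kPa.
For the ½γBN_γ term take γ' = 17.9 − 9.81 = 8.09 kN/m³ (soil below base is submerged).
q·N_q = 30.438 × 14.7 = 447.44 kPa
0.5·γ·B·N_γ·s_γ = 0.5 × 8.09 × 2.3 × 10.9 × 0.8 = 81.127 kPa
q_ult = 447.44 + 81.127 = 528.57 kPa.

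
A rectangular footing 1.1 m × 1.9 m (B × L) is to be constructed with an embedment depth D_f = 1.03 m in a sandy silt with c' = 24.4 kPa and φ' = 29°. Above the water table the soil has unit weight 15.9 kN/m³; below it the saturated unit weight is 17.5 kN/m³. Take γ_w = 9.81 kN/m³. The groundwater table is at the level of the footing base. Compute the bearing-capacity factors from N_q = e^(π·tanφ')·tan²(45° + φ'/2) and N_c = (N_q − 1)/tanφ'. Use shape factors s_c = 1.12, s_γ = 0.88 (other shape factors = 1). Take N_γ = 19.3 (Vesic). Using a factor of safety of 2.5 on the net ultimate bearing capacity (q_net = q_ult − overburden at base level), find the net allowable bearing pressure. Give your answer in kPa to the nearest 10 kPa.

N_q = e^(π·tan29°)·tan²(59.5°) = 16.44; N_c = (N_q − 1)/tanφ' = 27.86.
q = γ·D_f = 15.9 × 1.03 = 16.377 kPa.
For the ½γBN_γ term take γ' = 17.5 − 9.81 = 7.69 kN/m³ (soil below base is submerged).
c·N_c·s_c = 24.4 × 27.86 × 1.12 = 761.37 kPa
q·N_q = 16.377 × 16.443 = 269.29 kPa
0.5·γ·B·N_γ·s_γ = 0.5 × 7.69 × 1.1 × 19.3 × 0.88 = 71.834 kPa
q_ult = 761.37 + 269.29 + 71.834 = 1102.5 kPa.
q_net = 1102.5 − 16.377 = 1086.1 kPa.
q_all(net) = 1086.1 / 2.5 = 434.45 kPa.

q_all(net) ≈ 430 kPa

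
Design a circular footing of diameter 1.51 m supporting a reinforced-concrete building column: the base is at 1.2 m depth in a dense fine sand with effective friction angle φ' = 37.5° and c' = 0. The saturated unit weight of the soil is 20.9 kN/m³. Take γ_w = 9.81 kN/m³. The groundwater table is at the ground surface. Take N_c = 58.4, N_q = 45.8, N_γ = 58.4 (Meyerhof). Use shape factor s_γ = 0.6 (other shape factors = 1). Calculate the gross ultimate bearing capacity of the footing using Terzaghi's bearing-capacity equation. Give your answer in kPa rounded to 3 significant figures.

q_ult ≈ 903 kPa

γ' = 20.9 − 9.81 = 11.09 kN/m³ (submerged throughout). q = 11.09 × 1.2 = 13.308 kPa; the same γ' applies in the ½γBN_γ term.
q·N_q = 13.308 × 45.8 = 609.51 kPa
0.5·γ·B·N_γ·s_γ = 0.5 × 11.09 × 1.51 × 58.4 × 0.6 = 293.39 kPa
q_ult = 609.51 + 293.39 = 902.89 kPa.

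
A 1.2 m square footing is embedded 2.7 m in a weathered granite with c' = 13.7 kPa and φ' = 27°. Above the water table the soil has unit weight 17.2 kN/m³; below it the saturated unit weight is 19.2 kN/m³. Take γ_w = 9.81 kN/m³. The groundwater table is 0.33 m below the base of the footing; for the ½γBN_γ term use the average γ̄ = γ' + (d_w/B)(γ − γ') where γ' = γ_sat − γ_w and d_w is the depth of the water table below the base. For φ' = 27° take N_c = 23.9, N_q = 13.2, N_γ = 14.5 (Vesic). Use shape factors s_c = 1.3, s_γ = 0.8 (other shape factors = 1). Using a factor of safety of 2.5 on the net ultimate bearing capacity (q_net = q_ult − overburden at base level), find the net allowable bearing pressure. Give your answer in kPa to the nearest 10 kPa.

Overburden at base level: q = 17.2 × 2.7 = 46.44 kPa.
The water table is 0.33 m below the base (< B = 1.2 m), so the ½γBN_γ term uses γ̄ = γ' + (d_w/B)(γ − γ') = 9.39 + (0.33/1.2)(17.2 − 9.39) = 11.538 kN/m³.
Cohesion term c·N_c·s_c = 13.7 × 23.9 × 1.3 = 425.66 kPa; surcharge term q·N_q = 46.44 × 13.2 = 613.01 kPa; self-weight term 0.5·γ·B·N_γ·s_γ = 0.5 × 11.538 × 1.2 × 14.5 × 0.8 = 80.303 kPa.
q_ult = 425.66 + 613.01 + 80.303 = 1119 kPa.
q_net = 1119 − 46.44 = 1072.5 kPa.
q_all(net) = 1072.5 / 2.5 = 429.01 kPa.

q_all(net) ≈ 430 kPa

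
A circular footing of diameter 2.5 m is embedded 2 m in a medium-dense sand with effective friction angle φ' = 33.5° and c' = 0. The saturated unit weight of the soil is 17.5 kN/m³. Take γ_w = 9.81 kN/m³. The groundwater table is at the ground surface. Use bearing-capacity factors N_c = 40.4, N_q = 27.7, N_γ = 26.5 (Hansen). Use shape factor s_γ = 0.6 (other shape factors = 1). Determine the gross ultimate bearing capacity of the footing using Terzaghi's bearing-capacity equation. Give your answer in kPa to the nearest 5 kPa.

q_ult ≈ 580 kPa

Water table at ground surface, so effective unit weight γ' = 17.5 − 9.81 = 7.69 kN/m³ is used throughout; overburden q = 7.69 × 2 = 15.38 kPa; the same γ' applies in the ½γBN_γ term.
Surcharge term q·N_q = 15.38 × 27.7 = 426.03 kPa; self-weight term 0.5·γ·B·N_γ·s_γ = 0.5 × 7.69 × 2.5 × 26.5 × 0.6 = 152.84 kPa.
q_ult = 426.03 + 152.84 = 578.86 kPa.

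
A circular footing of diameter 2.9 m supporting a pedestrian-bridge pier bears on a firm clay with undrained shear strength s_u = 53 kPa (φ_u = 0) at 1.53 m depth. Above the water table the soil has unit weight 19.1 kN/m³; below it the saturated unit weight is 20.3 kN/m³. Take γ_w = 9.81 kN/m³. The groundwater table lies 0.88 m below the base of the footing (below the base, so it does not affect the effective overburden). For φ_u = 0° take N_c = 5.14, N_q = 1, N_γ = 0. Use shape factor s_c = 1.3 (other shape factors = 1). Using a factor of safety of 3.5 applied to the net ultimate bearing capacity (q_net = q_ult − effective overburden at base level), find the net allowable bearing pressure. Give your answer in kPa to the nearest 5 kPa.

q_all(net) ≈ 100 kPa

Overburden at base level: q = 19.1 × 1.53 = 29.223 kPa.
Cohesion term c·N_c·s_c = 53 × 5.14 × 1.3 = 354.15 kPa; surcharge term q·N_q = 29.223 × 1 = 29.223 kPa.
q_ult = 354.15 + 29.223 = 383.37 kPa.
Net ultimate: q_net = 383.37 − 29.223 = 354.15 kPa.
q_all(net) = 354.15 / 3.5 = 101.18 kPa.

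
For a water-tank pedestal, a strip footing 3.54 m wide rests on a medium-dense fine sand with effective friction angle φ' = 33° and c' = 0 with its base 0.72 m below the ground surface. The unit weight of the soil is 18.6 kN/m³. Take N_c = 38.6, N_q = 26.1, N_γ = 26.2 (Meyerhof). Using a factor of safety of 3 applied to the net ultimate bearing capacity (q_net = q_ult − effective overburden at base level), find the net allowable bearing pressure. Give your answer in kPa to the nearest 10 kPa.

q = γ·D_f = 18.6 × 0.72 = 13.392 kPa.
q·N_q = 13.392 × 26.1 = 349.53 kPa
0.5·γ·B·N_γ = 0.5 × 18.6 × 3.54 × 26.2 = 862.56 kPa
q_ult = 349.53 + 862.56 = 1212.1 kPa.
Net ultimate: q_net = 1212.1 − 13.392 = 1198.7 kPa.
q_all(net) = 1198.7 / 3 = 399.57 kPa.

q_all(net) ≈ 400 kPa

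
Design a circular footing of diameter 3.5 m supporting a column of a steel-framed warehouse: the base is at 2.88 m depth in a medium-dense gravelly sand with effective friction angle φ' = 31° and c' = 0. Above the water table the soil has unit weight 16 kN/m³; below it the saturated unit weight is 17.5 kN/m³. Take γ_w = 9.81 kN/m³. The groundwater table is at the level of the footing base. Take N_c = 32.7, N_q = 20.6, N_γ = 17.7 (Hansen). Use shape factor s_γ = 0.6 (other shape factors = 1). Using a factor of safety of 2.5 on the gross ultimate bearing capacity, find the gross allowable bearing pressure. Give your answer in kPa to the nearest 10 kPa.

q = γ·D_f = 16 × 2.88 = 46.08 kPa.
For the ½γBN_γ term take γ' = 17.5 − 9.81 = 7.69 kN/m³ (soil below base is submerged).
q·N_q = 46.08 × 20.6 = 949.25 kPa
0.5·γ·B·N_γ·s_γ = 0.5 × 7.69 × 3.5 × 17.7 × 0.6 = 142.92 kPa
q_ult = 949.25 + 142.92 = 1092.2 kPa.
q_all = 1092.2 / 2.5 = 436.87 kPa.

q_all ≈ 440 kPa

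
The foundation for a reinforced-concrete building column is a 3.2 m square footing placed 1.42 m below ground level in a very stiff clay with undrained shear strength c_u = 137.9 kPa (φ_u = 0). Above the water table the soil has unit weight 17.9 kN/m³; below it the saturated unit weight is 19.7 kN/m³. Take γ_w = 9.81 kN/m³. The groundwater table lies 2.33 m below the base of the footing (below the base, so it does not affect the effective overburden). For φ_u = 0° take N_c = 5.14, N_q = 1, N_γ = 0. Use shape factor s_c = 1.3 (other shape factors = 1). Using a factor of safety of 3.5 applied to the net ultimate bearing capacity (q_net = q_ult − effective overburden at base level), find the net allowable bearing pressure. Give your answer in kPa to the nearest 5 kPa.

q_all(net) ≈ 265 kPa

q = γ·D_f = 17.9 × 1.42 = 25.418 kPa.
c·N_c·s_c = 137.9 × 5.14 × 1.3 = 921.45 kPa
q·N_q = 25.418 × 1 = 25.418 kPa
q_ult = 921.45 + 25.418 = 946.87 kPa.
Net ultimate: q_net = 946.87 − 25.418 = 921.45 kPa.
q_all(net) = 921.45 / 3.5 = 263.27 kPa.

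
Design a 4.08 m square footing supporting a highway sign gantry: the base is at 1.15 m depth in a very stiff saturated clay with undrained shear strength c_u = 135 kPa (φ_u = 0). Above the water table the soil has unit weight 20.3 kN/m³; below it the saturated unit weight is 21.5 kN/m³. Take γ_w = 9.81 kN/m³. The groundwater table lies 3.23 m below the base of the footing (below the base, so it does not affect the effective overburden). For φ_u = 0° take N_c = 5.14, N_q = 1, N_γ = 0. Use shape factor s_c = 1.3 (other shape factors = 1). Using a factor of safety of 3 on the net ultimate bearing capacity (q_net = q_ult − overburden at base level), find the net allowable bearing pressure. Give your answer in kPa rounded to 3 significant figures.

q_all(net) ≈ 301 kPa

Overburden at base level: q = 20.3 × 1.15 = 23.345 kPa.
Cohesion term c·N_c·s_c = 135 × 5.14 × 1.3 = 902.07 kPa; surcharge term q·N_q = 23.345 × 1 = 23.345 kPa.
q_ult = 902.07 + 23.345 = 925.42 kPa.
q_net = 925.42 − 23.345 = 902.07 kPa.
q_all(net) = 902.07 / 3 = 300.69 kPa.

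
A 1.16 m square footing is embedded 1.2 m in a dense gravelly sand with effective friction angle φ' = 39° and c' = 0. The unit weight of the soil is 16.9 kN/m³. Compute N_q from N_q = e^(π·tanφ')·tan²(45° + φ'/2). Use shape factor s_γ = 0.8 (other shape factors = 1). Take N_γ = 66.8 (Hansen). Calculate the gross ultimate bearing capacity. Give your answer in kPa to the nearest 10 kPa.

tan39° = 0.8098, so N_q = e^(π×0.8098)·tan²(64.5°) = 12.731 × 4.395 = 55.96.
q = γ·D_f = 16.9 × 1.2 = 20.28 kPa.
q·N_q = 20.28 × 55.957 = 1134.8 kPa
0.5·γ·B·N_γ·s_γ = 0.5 × 16.9 × 1.16 × 66.8 × 0.8 = 523.82 kPa
q_ult = 1134.8 + 523.82 = 1658.6 kPa.

q_ult ≈ 1660 kPa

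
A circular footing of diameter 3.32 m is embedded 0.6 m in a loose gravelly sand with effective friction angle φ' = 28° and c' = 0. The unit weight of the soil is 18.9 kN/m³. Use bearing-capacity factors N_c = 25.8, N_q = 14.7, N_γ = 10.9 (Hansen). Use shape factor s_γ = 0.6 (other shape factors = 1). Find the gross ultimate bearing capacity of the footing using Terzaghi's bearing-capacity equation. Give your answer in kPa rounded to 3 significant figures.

Overburden at base level: q = 18.9 × 0.6 = 11.34 kPa.
Surcharge term q·N_q = 11.34 × 14.7 = 166.7 kPa; self-weight term 0.5·γ·B·N_γ·s_γ = 0.5 × 18.9 × 3.32 × 10.9 × 0.6 = 205.19 kPa.
q_ult = 166.7 + 205.19 = 371.88 kPa.

q_ult ≈ 372 kPa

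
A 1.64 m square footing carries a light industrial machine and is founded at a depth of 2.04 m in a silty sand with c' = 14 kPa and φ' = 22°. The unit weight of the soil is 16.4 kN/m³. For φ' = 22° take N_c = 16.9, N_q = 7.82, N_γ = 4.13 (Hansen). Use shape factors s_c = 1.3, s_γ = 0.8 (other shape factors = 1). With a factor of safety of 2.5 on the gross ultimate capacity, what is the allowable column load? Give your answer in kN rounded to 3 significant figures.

q = γ·D_f = 16.4 × 2.04 = 33.456 kPa.
c·N_c·s_c = 14 × 16.9 × 1.3 = 307.58 kPa
q·N_q = 33.456 × 7.82 = 261.63 kPa
0.5·γ·B·N_γ·s_γ = 0.5 × 16.4 × 1.64 × 4.13 × 0.8 = 44.432 kPa
q_ult = 307.58 + 261.63 + 44.432 = 613.64 kPa.
Gross allowable pressure q_all = 613.64 / 2.5 = 245.46 kPa.
Footing area = 2.6896 m², so allowable column load = 245.46 × 2.6896 = 660.18 kN.

P_all ≈ 660 kN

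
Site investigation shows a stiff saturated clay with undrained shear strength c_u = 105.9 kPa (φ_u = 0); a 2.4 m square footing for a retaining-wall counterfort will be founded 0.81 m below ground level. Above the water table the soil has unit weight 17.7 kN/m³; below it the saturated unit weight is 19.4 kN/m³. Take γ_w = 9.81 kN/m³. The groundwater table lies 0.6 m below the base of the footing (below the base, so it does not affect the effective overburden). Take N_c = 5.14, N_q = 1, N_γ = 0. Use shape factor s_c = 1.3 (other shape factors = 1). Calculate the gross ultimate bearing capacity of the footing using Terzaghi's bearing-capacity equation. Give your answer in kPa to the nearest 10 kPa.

q_ult ≈ 720 kPa

Effective surcharge at the founding depth q = γ·D_f = 17.7 × 0.81 = 14.337 kPa.
q_ult = c·N_c·s_c + q·N_q
     = 105.9 × 5.14 × 1.3 + 14.337 × 1
     = 707.62 + 14.337 = 721.96 kPa.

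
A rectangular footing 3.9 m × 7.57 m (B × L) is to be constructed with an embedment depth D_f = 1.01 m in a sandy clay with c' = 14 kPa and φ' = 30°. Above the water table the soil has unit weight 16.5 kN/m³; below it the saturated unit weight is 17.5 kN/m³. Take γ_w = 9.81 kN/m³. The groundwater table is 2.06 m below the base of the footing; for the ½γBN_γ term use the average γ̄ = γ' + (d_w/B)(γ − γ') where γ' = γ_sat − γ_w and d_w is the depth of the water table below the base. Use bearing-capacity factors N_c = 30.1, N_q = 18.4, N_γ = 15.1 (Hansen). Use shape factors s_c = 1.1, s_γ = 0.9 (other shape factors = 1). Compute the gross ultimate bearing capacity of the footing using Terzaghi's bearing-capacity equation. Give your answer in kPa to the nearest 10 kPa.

Effective surcharge at the founding depth q = γ·D_f = 16.5 × 1.01 = 16.665 kPa.
With d_w = 2.06 m < B, γ̄ = 7.69 + (2.06/3.9) × (16.5 − 7.69) = 12.343 kN/m³.
q_ult = c·N_c·s_c + q·N_q + 0.5·γ·B·N_γ·s_γ
     = 14 × 30.1 × 1.1 + 16.665 × 18.4 + 0.5 × 12.343 × 3.9 × 15.1 × 0.9
     = 463.54 + 306.64 + 327.11 = 1097.3 kPa.

q_ult ≈ 1100 kPa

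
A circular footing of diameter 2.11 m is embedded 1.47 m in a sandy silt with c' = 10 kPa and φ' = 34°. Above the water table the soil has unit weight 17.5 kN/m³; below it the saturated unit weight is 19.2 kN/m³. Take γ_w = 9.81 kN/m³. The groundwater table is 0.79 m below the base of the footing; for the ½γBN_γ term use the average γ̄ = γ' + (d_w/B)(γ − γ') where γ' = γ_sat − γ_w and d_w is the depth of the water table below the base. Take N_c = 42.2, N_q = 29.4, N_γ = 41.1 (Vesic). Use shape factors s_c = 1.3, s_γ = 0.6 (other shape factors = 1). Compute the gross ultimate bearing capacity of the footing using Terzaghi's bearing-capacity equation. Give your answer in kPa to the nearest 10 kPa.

Overburden at base level: q = 17.5 × 1.47 = 25.725 kPa.
The water table is 0.79 m below the base (< B = 2.11 m), so the ½γBN_γ term uses γ̄ = γ' + (d_w/B)(γ − γ') = 9.39 + (0.79/2.11)(17.5 − 9.39) = 12.426 kN/m³.
Cohesion term c·N_c·s_c = 10 × 42.2 × 1.3 = 548.6 kPa; surcharge term q·N_q = 25.725 × 29.4 = 756.31 kPa; self-weight term 0.5·γ·B·N_γ·s_γ = 0.5 × 12.426 × 2.11 × 41.1 × 0.6 = 323.29 kPa.
q_ult = 548.6 + 756.31 + 323.29 = 1628.2 kPa.

q_ult ≈ 1630 kPa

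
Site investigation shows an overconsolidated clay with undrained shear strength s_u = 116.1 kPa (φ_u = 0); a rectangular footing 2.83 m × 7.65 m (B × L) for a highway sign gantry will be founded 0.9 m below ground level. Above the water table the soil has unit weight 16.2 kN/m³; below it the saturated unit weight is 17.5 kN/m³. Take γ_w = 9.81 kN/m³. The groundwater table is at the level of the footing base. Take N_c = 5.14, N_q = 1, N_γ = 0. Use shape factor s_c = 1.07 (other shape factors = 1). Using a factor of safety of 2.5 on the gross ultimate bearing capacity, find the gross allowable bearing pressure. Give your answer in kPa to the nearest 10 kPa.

Effective surcharge at the founding depth q = γ·D_f = 16.2 × 0.9 = 14.58 kPa.
q_ult = c·N_c·s_c + q·N_q
     = 116.1 × 5.14 × 1.07 + 14.58 × 1
     = 638.53 + 14.58 = 653.11 kPa.
q_all = 653.11 / 2.5 = 261.24 kPa.

q_all ≈ 260 kPa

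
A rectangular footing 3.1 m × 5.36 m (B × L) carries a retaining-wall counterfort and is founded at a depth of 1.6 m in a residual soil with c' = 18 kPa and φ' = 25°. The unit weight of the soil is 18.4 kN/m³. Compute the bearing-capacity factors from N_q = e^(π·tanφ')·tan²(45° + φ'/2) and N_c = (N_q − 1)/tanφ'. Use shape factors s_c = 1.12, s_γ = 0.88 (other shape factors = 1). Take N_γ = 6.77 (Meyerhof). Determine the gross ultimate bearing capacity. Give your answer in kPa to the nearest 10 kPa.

q_ult ≈ 900 kPa

tan25° = 0.4663, so N_q = e^(π×0.4663)·tan²(57.5°) = 4.327 × 2.464 = 10.66.
N_c = (10.66 − 1)/tan25° = 20.72.
q = γ·D_f = 18.4 × 1.6 = 29.44 kPa.
c·N_c·s_c = 18 × 20.721 × 1.12 = 417.73 kPa
q·N_q = 29.44 × 10.662 = 313.89 kPa
0.5·γ·B·N_γ·s_γ = 0.5 × 18.4 × 3.1 × 6.77 × 0.88 = 169.91 kPa
q_ult = 417.73 + 313.89 + 169.91 = 901.53 kPa.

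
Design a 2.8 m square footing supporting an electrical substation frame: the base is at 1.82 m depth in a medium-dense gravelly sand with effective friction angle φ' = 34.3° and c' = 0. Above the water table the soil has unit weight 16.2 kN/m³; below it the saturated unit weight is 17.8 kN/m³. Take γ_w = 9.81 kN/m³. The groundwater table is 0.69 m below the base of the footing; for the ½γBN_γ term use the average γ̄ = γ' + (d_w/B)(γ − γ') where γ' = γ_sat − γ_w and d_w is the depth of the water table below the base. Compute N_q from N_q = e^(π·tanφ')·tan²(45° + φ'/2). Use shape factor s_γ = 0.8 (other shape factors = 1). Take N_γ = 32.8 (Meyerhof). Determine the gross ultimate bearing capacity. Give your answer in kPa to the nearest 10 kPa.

q_ult ≈ 1270 kPa

tan34.3° = 0.6822, so N_q = e^(π×0.6822)·tan²(62.15°) = 8.525 × 3.582 = 30.54.
q = γ·D_f = 16.2 × 1.82 = 29.484 kPa.
γ' = 7.99 kN/m³; averaging over the depth B below the base, γ̄ = γ' + (d_w/B)(γ − γ') = 10.013 kN/m³.
q·N_q = 29.484 × 30.539 = 900.43 kPa
0.5·γ·B·N_γ·s_γ = 0.5 × 10.013 × 2.8 × 32.8 × 0.8 = 367.84 kPa
q_ult = 900.43 + 367.84 = 1268.3 kPa.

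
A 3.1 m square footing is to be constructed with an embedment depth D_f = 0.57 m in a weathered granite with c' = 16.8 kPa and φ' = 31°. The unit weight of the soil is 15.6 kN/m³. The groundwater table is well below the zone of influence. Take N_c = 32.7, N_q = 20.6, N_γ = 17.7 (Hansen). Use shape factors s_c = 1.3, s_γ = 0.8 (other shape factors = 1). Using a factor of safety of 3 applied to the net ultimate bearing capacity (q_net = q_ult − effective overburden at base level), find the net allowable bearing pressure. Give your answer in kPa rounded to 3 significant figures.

q_all(net) ≈ 410 kPa

Effective surcharge at the founding depth q = γ·D_f = 15.6 × 0.57 = 8.892 kPa.
q_ult = c·N_c·s_c + q·N_q + 0.5·γ·B·N_γ·s_γ
     = 16.8 × 32.7 × 1.3 + 8.892 × 20.6 + 0.5 × 15.6 × 3.1 × 17.7 × 0.8
     = 714.17 + 183.18 + 342.39 = 1239.7 kPa.
Net ultimate: q_net = 1239.7 − 8.892 = 1230.8 kPa.
q_all(net) = 1230.8 / 3 = 410.28 kPa.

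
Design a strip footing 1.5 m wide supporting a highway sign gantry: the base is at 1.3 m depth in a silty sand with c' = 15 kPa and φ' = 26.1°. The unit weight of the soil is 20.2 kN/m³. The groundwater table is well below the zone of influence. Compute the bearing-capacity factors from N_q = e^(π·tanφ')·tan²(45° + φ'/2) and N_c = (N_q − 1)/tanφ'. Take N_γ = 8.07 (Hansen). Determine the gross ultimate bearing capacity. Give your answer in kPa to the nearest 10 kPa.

q_ult ≈ 770 kPa

tan26.1° = 0.4899, so N_q = e^(π×0.4899)·tan²(58.05°) = 4.66 × 2.571 = 11.98.
N_c = (11.98 − 1)/tan26.1° = 22.42.
Effective surcharge at the founding depth q = γ·D_f = 20.2 × 1.3 = 26.26 kPa.
q_ult = c·N_c + q·N_q + 0.5·γ·B·N_γ
     = 15 × 22.416 + 26.26 × 11.981 + 0.5 × 20.2 × 1.5 × 8.07
     = 336.24 + 314.63 + 122.26 = 773.13 kPa.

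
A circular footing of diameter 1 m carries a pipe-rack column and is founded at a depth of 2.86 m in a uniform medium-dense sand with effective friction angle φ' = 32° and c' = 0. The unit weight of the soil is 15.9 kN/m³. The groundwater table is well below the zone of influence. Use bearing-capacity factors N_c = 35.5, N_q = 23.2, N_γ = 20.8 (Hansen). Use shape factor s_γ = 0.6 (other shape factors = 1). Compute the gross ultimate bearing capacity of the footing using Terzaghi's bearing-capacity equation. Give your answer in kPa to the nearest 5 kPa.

q = γ·D_f = 15.9 × 2.86 = 45.474 kPa.
q·N_q = 45.474 × 23.2 = 1055 kPa
0.5·γ·B·N_γ·s_γ = 0.5 × 15.9 × 1 × 20.8 × 0.6 = 99.216 kPa
q_ult = 1055 + 99.216 = 1154.2 kPa.

q_ult ≈ 1155 kPa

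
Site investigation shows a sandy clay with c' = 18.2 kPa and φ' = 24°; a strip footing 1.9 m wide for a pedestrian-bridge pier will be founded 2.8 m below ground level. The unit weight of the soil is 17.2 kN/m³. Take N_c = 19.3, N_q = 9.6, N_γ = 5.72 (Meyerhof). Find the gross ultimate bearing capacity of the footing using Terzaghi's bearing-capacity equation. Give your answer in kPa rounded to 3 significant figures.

q_ult ≈ 907 kPa

Overburden at base level: q = 17.2 × 2.8 = 48.16 kPa.
Cohesion term c·N_c = 18.2 × 19.3 = 351.26 kPa; surcharge term q·N_q = 48.16 × 9.6 = 462.34 kPa; self-weight term 0.5·γ·B·N_γ = 0.5 × 17.2 × 1.9 × 5.72 = 93.465 kPa.
q_ult = 351.26 + 462.34 + 93.465 = 907.06 kPa.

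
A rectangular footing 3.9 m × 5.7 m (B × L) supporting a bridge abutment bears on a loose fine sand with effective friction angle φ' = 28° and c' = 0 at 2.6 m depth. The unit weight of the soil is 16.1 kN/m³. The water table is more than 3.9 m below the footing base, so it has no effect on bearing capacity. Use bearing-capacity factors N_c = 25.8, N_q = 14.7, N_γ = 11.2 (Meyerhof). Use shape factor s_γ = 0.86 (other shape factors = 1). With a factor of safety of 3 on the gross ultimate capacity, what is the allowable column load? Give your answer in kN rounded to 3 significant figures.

P_all ≈ 6800 kN

Overburden at base level: q = 16.1 × 2.6 = 41.86 kPa.
Surcharge term q·N_q = 41.86 × 14.7 = 615.34 kPa; self-weight term 0.5·γ·B·N_γ·s_γ = 0.5 × 16.1 × 3.9 × 11.2 × 0.86 = 302.4 kPa.
q_ult = 615.34 + 302.4 = 917.74 kPa.
Gross allowable pressure q_all = 917.74 / 3 = 305.91 kPa.
Footing area = 22.23 m², so allowable column load = 305.91 × 22.23 = 6800.4 kN.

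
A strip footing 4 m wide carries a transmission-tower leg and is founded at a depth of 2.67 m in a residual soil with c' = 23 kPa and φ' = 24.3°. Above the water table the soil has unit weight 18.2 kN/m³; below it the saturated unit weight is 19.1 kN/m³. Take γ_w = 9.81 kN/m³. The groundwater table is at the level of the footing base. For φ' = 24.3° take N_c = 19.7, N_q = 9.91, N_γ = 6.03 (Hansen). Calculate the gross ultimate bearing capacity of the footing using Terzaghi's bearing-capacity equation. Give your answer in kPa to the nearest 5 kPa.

q_ult ≈ 1045 kPa

Overburden at base level: q = 18.2 × 2.67 = 48.594 kPa.
Below the base the soil is submerged, so the ½γBN_γ term uses γ' = 19.1 − 9.81 = 9.29 kN/m³.
Cohesion term c·N_c = 23 × 19.7 = 453.1 kPa; surcharge term q·N_q = 48.594 × 9.91 = 481.57 kPa; self-weight term 0.5·γ·B·N_γ = 0.5 × 9.29 × 4 × 6.03 = 112.04 kPa.
q_ult = 453.1 + 481.57 + 112.04 = 1046.7 kPa.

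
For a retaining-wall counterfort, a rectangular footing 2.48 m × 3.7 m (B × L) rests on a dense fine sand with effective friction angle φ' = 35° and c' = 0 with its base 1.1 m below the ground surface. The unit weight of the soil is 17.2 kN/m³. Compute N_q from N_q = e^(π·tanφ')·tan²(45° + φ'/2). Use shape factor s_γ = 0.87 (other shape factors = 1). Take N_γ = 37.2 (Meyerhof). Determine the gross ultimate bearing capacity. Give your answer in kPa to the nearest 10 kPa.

tan35° = 0.7002, so N_q = e^(π×0.7002)·tan²(62.5°) = 9.023 × 3.69 = 33.3.
q = γ·D_f = 17.2 × 1.1 = 18.92 kPa.
q·N_q = 18.92 × 33.296 = 629.96 kPa
0.5·γ·B·N_γ·s_γ = 0.5 × 17.2 × 2.48 × 37.2 × 0.87 = 690.26 kPa
q_ult = 629.96 + 690.26 = 1320.2 kPa.

q_ult ≈ 1320 kPa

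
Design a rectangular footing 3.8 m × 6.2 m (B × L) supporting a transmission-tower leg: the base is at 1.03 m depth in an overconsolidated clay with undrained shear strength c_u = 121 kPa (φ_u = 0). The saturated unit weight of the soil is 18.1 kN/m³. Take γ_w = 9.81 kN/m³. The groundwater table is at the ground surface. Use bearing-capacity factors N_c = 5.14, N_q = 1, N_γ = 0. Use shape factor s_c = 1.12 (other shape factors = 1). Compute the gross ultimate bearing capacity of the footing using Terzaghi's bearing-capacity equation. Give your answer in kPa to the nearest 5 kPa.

γ' = 18.1 − 9.81 = 8.29 kN/m³ (submerged throughout). q = 8.29 × 1.03 = 8.5387 kPa.
c·N_c·s_c = 121 × 5.14 × 1.12 = 696.57 kPa
q·N_q = 8.5387 × 1 = 8.5387 kPa
q_ult = 696.57 + 8.5387 = 705.11 kPa.

q_ult ≈ 705 kPa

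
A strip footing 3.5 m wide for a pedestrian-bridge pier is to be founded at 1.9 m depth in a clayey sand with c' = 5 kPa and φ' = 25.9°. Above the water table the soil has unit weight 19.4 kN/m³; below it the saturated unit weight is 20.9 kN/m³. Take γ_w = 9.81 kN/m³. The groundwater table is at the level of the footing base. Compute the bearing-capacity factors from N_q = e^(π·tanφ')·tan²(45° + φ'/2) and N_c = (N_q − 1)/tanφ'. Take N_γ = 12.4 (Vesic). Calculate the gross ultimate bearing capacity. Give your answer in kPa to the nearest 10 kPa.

q_ult ≈ 780 kPa

tan25.9° = 0.4856, so N_q = e^(π×0.4856)·tan²(57.95°) = 4.597 × 2.551 = 11.73.
N_c = (11.73 − 1)/tan25.9° = 22.09.
Effective surcharge at the founding depth q = γ·D_f = 19.4 × 1.9 = 36.86 kPa.
The water table coincides with the base, so in the self-weight term γ → γ' = 11.09 kN/m³.
q_ult = c·N_c + q·N_q + 0.5·γ·B·N_γ
     = 5 × 22.094 + 36.86 × 11.728 + 0.5 × 11.09 × 3.5 × 12.4
     = 110.47 + 432.31 + 240.65 = 783.44 kPa.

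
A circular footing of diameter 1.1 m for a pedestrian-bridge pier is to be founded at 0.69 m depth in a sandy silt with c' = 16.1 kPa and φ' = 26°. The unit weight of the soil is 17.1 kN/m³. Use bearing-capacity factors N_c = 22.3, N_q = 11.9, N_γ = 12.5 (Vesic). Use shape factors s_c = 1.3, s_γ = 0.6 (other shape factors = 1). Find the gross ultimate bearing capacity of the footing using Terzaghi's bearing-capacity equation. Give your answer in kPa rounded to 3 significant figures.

q_ult ≈ 678 kPa

q = γ·D_f = 17.1 × 0.69 = 11.799 kPa.
c·N_c·s_c = 16.1 × 22.3 × 1.3 = 466.74 kPa
q·N_q = 11.799 × 11.9 = 140.41 kPa
0.5·γ·B·N_γ·s_γ = 0.5 × 17.1 × 1.1 × 12.5 × 0.6 = 70.538 kPa
q_ult = 466.74 + 140.41 + 70.538 = 677.68 kPa.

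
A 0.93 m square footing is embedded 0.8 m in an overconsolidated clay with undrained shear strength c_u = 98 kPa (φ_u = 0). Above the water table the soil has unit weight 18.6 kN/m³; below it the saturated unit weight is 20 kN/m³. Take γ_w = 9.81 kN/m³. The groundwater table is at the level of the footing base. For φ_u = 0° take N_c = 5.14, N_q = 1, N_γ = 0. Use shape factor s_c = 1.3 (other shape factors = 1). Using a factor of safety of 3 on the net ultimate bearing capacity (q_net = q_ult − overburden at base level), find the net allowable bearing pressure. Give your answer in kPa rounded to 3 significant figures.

Overburden at base level: q = 18.6 × 0.8 = 14.88 kPa.
Cohesion term c·N_c·s_c = 98 × 5.14 × 1.3 = 654.84 kPa; surcharge term q·N_q = 14.88 × 1 = 14.88 kPa.
q_ult = 654.84 + 14.88 = 669.72 kPa.
q_net = 669.72 − 14.88 = 654.84 kPa.
q_all(net) = 654.84 / 3 = 218.28 kPa.

q_all(net) ≈ 218 kPa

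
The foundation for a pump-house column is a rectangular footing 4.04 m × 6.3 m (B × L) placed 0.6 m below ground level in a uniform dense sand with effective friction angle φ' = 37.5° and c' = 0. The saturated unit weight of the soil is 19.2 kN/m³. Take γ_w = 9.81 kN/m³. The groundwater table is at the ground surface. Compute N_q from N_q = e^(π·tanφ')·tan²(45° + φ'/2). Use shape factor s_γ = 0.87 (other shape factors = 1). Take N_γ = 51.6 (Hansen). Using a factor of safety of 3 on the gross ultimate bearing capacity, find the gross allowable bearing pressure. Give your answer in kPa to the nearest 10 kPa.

N_q = e^(π·tan37.5°)·tan²(63.75°) = 45.81.
γ' = 19.2 − 9.81 = 9.39 kN/m³ (submerged throughout). q = 9.39 × 0.6 = 5.634 kPa; the same γ' applies in the ½γBN_γ term.
q·N_q = 5.634 × 45.811 = 258.1 kPa
0.5·γ·B·N_γ·s_γ = 0.5 × 9.39 × 4.04 × 51.6 × 0.87 = 851.5 kPa
q_ult = 258.1 + 851.5 = 1109.6 kPa.
q_all = 1109.6 / 3 = 369.87 kPa.

q_all ≈ 370 kPa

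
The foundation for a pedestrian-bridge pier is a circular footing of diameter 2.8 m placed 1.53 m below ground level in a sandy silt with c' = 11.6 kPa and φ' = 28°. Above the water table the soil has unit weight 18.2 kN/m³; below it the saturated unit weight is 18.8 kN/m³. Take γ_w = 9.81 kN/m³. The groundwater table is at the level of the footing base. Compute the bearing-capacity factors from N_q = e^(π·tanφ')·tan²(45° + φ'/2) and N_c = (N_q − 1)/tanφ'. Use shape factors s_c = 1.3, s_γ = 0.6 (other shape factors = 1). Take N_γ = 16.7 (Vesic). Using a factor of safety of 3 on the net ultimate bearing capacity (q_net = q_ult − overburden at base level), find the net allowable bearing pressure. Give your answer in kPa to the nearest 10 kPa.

q_all(net) ≈ 300 kPa

N_q = e^(π·tan28°)·tan²(59°) = 14.72; N_c = (N_q − 1)/tanφ' = 25.8.
q = γ·D_f = 18.2 × 1.53 = 27.846 kPa.
For the ½γBN_γ term take γ' = 18.8 − 9.81 = 8.99 kN/m³ (soil below base is submerged).
c·N_c·s_c = 11.6 × 25.803 × 1.3 = 389.11 kPa
q·N_q = 27.846 × 14.72 = 409.89 kPa
0.5·γ·B·N_γ·s_γ = 0.5 × 8.99 × 2.8 × 16.7 × 0.6 = 126.11 kPa
q_ult = 389.11 + 409.89 + 126.11 = 925.12 kPa.
q_net = 925.12 − 27.846 = 897.27 kPa.
q_all(net) = 897.27 / 3 = 299.09 kPa.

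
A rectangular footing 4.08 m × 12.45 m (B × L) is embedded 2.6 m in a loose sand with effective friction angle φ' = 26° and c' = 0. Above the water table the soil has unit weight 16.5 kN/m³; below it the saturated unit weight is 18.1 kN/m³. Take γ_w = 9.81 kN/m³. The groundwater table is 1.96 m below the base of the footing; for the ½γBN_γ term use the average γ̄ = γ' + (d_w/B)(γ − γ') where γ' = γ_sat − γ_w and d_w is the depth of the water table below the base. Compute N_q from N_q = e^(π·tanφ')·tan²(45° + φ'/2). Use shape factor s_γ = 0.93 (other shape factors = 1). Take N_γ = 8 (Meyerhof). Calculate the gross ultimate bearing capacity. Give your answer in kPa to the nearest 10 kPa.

tan26° = 0.4877, so N_q = e^(π×0.4877)·tan²(58°) = 4.629 × 2.561 = 11.85.
Overburden at base level: q = 16.5 × 2.6 = 42.9 kPa.
The water table is 1.96 m below the base (< B = 4.08 m), so the ½γBN_γ term uses γ̄ = γ' + (d_w/B)(γ − γ') = 8.29 + (1.96/4.08)(16.5 − 8.29) = 12.234 kN/m³.
Surcharge term q·N_q = 42.9 × 11.854 = 508.55 kPa; self-weight term 0.5·γ·B·N_γ·s_γ = 0.5 × 12.234 × 4.08 × 8 × 0.93 = 185.68 kPa.
q_ult = 508.55 + 185.68 = 694.23 kPa.

q_ult ≈ 690 kPa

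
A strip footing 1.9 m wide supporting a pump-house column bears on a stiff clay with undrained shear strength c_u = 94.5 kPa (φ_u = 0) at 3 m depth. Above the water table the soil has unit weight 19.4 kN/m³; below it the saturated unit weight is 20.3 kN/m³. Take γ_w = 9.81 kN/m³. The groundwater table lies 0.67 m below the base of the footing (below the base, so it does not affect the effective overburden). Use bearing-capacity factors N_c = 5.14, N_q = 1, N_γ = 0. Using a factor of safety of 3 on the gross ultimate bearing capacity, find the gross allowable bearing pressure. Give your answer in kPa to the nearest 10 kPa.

q_all ≈ 180 kPa

Overburden at base level: q = 19.4 × 3 = 58.2 kPa.
Cohesion term c·N_c = 94.5 × 5.14 = 485.73 kPa; surcharge term q·N_q = 58.2 × 1 = 58.2 kPa.
q_ult = 485.73 + 58.2 = 543.93 kPa.
q_all = 543.93 / 3 = 181.31 kPa.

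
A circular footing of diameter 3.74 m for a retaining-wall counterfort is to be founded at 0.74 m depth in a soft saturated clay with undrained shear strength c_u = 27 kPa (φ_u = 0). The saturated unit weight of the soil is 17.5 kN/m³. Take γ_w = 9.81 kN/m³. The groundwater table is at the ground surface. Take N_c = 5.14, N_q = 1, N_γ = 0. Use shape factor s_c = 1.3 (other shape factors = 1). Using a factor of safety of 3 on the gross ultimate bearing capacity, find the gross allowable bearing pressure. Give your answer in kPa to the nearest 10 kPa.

q_all ≈ 60 kPa

γ' = 17.5 − 9.81 = 7.69 kN/m³ (submerged throughout). q = 7.69 × 0.74 = 5.6906 kPa.
c·N_c·s_c = 27 × 5.14 × 1.3 = 180.41 kPa
q·N_q = 5.6906 × 1 = 5.6906 kPa
q_ult = 180.41 + 5.6906 = 186.1 kPa.
q_all = 186.1 / 3 = 62.035 kPa.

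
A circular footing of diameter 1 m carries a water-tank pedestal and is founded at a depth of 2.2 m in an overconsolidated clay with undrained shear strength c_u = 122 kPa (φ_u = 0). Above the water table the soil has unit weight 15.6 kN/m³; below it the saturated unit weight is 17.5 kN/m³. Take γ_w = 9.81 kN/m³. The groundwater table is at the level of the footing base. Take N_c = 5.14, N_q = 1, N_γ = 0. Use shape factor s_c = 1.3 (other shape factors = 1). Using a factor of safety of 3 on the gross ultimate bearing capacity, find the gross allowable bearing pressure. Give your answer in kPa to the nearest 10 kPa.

Effective surcharge at the founding depth q = γ·D_f = 15.6 × 2.2 = 34.32 kPa.
q_ult = c·N_c·s_c + q·N_q
     = 122 × 5.14 × 1.3 + 34.32 × 1
     = 815.2 + 34.32 = 849.52 kPa.
q_all = 849.52 / 3 = 283.17 kPa.

q_all ≈ 280 kPa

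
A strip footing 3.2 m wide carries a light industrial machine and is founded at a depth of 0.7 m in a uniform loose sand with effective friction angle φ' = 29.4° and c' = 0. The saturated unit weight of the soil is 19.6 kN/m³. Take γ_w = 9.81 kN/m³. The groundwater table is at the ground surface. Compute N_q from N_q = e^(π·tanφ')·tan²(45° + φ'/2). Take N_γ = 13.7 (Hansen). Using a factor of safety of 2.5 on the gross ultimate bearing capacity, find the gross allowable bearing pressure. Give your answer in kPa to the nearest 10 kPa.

q_all ≈ 130 kPa

N_q = e^(π·tan29.4°)·tan²(59.7°) = 17.2.
Water table at ground surface, so effective unit weight γ' = 19.6 − 9.81 = 9.79 kN/m³ is used throughout; overburden q = 9.79 × 0.7 = 6.853 kPa; the same γ' applies in the ½γBN_γ term.
Surcharge term q·N_q = 6.853 × 17.196 = 117.85 kPa; self-weight term 0.5·γ·B·N_γ = 0.5 × 9.79 × 3.2 × 13.7 = 214.6 kPa.
q_ult = 117.85 + 214.6 = 332.44 kPa.
q_all = 332.44 / 2.5 = 132.98 kPa.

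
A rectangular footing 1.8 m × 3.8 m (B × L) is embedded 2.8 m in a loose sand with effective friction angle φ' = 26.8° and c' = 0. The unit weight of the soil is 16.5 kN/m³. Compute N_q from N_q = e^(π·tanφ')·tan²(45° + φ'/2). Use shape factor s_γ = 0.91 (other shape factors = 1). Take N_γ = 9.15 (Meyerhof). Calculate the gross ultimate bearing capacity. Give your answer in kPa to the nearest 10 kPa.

tan26.8° = 0.5051, so N_q = e^(π×0.5051)·tan²(58.4°) = 4.889 × 2.642 = 12.92.
Effective surcharge at the founding depth q = γ·D_f = 16.5 × 2.8 = 46.2 kPa.
q_ult = q·N_q + 0.5·γ·B·N_γ·s_γ
     = 46.2 × 12.917 + 0.5 × 16.5 × 1.8 × 9.15 × 0.91
     = 596.76 + 123.65 = 720.41 kPa.

q_ult ≈ 720 kPa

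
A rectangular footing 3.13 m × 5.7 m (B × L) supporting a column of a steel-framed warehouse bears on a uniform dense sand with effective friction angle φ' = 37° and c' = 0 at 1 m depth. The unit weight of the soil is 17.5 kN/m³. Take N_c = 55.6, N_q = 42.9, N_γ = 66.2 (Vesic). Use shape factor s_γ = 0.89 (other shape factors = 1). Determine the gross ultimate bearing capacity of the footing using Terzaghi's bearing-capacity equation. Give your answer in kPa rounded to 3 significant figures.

Effective surcharge at the founding depth q = γ·D_f = 17.5 × 1 = 17.5 kPa.
q_ult = q·N_q + 0.5·γ·B·N_γ·s_γ
     = 17.5 × 42.9 + 0.5 × 17.5 × 3.13 × 66.2 × 0.89
     = 750.75 + 1613.6 = 2364.4 kPa.

q_ult ≈ 2360 kPa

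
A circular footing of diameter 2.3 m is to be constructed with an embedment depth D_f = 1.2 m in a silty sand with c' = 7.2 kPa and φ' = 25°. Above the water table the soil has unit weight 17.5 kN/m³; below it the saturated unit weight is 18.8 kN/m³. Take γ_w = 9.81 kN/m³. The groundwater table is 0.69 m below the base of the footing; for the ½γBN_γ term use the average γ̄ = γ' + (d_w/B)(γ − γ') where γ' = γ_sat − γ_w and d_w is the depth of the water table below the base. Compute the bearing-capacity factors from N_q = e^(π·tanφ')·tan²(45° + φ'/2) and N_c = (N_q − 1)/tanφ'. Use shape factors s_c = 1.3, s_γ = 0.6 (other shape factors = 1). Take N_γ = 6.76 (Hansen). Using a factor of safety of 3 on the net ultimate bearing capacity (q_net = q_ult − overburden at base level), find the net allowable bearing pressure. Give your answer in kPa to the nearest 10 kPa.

q_all(net) ≈ 150 kPa

N_q = e^(π·tan25°)·tan²(57.5°) = 10.66; N_c = (N_q − 1)/tanφ' = 20.72.
Overburden at base level: q = 17.5 × 1.2 = 21 kPa.
The water table is 0.69 m below the base (< B = 2.3 m), so the ½γBN_γ term uses γ̄ = γ' + (d_w/B)(γ − γ') = 8.99 + (0.69/2.3)(17.5 − 8.99) = 11.543 kN/m³.
Cohesion term c·N_c·s_c = 7.2 × 20.721 × 1.3 = 193.94 kPa; surcharge term q·N_q = 21 × 10.662 = 223.9 kPa; self-weight term 0.5·γ·B·N_γ·s_γ = 0.5 × 11.543 × 2.3 × 6.76 × 0.6 = 53.841 kPa.
q_ult = 193.94 + 223.9 + 53.841 = 471.69 kPa.
q_net = 471.69 − 21 = 450.69 kPa.
q_all(net) = 450.69 / 3 = 150.23 kPa.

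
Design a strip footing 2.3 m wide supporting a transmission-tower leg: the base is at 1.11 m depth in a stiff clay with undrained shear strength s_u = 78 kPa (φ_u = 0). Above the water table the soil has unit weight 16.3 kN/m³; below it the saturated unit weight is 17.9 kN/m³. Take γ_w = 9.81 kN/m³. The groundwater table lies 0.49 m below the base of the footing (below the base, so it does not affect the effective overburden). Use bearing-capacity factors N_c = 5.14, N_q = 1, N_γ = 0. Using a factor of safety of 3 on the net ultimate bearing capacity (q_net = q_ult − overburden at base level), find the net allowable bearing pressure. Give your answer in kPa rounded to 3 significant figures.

Effective surcharge at the founding depth q = γ·D_f = 16.3 × 1.11 = 18.093 kPa.
q_ult = c·N_c + q·N_q
     = 78 × 5.14 + 18.093 × 1
     = 400.92 + 18.093 = 419.01 kPa.
q_net = 419.01 − 18.093 = 400.92 kPa.
q_all(net) = 400.92 / 3 = 133.64 kPa.

q_all(net) ≈ 134 kPa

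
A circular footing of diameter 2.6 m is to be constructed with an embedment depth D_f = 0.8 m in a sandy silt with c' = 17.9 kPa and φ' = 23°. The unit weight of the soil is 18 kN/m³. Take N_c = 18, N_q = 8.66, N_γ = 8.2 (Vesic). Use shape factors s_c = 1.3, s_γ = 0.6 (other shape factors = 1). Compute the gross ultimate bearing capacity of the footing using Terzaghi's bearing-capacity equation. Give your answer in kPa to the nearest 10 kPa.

q_ult ≈ 660 kPa

Overburden at base level: q = 18 × 0.8 = 14.4 kPa.
Cohesion term c·N_c·s_c = 17.9 × 18 × 1.3 = 418.86 kPa; surcharge term q·N_q = 14.4 × 8.66 = 124.7 kPa; self-weight term 0.5·γ·B·N_γ·s_γ = 0.5 × 18 × 2.6 × 8.2 × 0.6 = 115.13 kPa.
q_ult = 418.86 + 124.7 + 115.13 = 658.69 kPa.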